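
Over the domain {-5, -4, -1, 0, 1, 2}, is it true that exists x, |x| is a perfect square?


Evaluate the predicate on each element: -5:False, -4:True, -1:True, 0:True, 1:True, 2:False.
Witness x = -4 satisfies the predicate.

True


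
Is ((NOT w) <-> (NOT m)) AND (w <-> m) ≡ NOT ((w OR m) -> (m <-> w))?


Compare truth tables:
m | w | φ | ψ
-------------
F | F | T | F
T | F | F | T
F | T | F | T
T | T | T | F
They differ at row 1 (m=F, w=F): φ=T but ψ=F.

No, they are not logically equivalent.


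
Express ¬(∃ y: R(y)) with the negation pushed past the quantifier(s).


¬(∀ x: φ) = ∃ x: ¬φ, and ¬(∃ x: φ) = ∀ x: ¬φ.
Apply to the existential statement.

∀ y: ¬(R(y))


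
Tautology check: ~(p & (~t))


Build the truth table over {p, t}:
p | t | φ
---------
False | False | True
True | False | False
False | True | True
True | True | True
Counterexample at row 2: with p=True, t=False, the formula is False.

No, it is not a tautology.


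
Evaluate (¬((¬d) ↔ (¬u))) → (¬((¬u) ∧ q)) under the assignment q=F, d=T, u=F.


Substitute q=F, d=T, u=F:
¬d = F
¬u = T
(¬d) ↔ (¬u) = F ↔ T = F
¬((¬d) ↔ (¬u)) = T
¬u = T
(¬u) ∧ q = T ∧ F = F
¬((¬u) ∧ q) = T
(¬((¬d) ↔ (¬u))) → (¬((¬u) ∧ q)) = T → T = T

T


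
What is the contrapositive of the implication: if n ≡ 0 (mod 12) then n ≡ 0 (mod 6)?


The contrapositive of (P → Q) is (¬Q → ¬P); it is logically equivalent to the original.
Here P = 'n ≡ 0 (mod 12)' and Q = 'n ≡ 0 (mod 6)'.

If not (n ≡ 0 (mod 6)), then not (n ≡ 0 (mod 12)).


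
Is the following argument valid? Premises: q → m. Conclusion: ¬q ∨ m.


This matches the form of material implication: the conclusion follows in every model of the premises.

Valid.


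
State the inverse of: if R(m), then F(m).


The inverse of (P → Q) is (¬P → ¬Q). It is equivalent to the converse, not to the original.
Here P = 'R(m)' and Q = 'F(m)'.

If not (R(m)), then not (F(m)).


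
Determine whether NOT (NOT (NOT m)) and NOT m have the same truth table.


Compare truth tables:
m | φ | ψ
---------
F | T | T
T | F | F
The columns φ and ψ agree on every row.

Yes, they are logically equivalent.


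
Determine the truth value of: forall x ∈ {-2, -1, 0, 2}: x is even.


Evaluate the predicate on each element: -2:True, -1:False, 0:True, 2:True.
Counterexample x = -1 fails the predicate.

False


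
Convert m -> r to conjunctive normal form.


Step 1: Rewrite m → r as ¬m ∨ r.

(NOT m) OR r


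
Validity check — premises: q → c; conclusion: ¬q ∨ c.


This matches the form of material implication: the conclusion follows in every model of the premises.

Valid.


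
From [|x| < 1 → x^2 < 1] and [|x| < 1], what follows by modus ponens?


Modus ponens: from (P → Q) and P, infer Q.
P = '|x| < 1' is asserted, and P → Q holds, so Q follows.

x^2 < 1.


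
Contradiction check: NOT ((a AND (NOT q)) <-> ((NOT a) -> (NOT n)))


Truth table over {a, n, q}:
a | n | q | φ
-------------
F | F | F | T
T | F | F | F
F | T | F | F
T | T | F | F
F | F | T | T
T | F | T | T
F | T | T | F
T | T | T | T
Satisfying assignment at row 1: a=F, n=F, q=F gives T.

No, it is not a contradiction.


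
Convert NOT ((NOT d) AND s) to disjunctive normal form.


Step 1: Apply De Morgan: ¬((¬d) ∧ s) = ¬(¬d) ∨ ¬s.
Step 2: Eliminate any double negations (¬¬X = X).

d OR (NOT s)


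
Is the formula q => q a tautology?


Build the truth table over {q}:
q | φ
-----
False | True
True | True
Every row evaluates to true.

Yes, it is a tautology.


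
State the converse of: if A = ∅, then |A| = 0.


The converse of (P → Q) is (Q → P). It is not in general equivalent to the original.
Here P = 'A = ∅' and Q = '|A| = 0'.

If |A| = 0, then A = ∅.


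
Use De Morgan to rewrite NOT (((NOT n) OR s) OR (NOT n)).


De Morgan: the negation of a disjunction is the conjunction of the negations.
Distribute NOT across OR, flipping it to AND, and negate each literal.

(n AND (NOT s)) AND n


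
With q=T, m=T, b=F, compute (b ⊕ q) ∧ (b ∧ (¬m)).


Substitute q=T, m=T, b=F:
b ⊕ q = F ⊕ T = T
¬m = F
b ∧ (¬m) = F ∧ F = F
(b ⊕ q) ∧ (b ∧ (¬m)) = T ∧ F = F

F


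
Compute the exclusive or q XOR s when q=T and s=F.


Exclusive or is true when exactly one operand is true.
Substitute: q=T, s=F.
T XOR F evaluates to T.

T


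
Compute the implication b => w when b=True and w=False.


Implication is false only when antecedent is true and consequent is false.
Substitute: b=True, w=False.
True => False evaluates to False.

False


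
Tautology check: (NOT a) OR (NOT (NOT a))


Build the truth table over {a}:
a | φ
-----
F | T
T | T
Every row evaluates to true.

Yes, it is a tautology.


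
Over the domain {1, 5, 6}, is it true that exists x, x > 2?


Evaluate the predicate on each element: 1:False, 5:True, 6:True.
Witness x = 5 satisfies the predicate.

True


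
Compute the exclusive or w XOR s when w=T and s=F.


Exclusive or is true when exactly one operand is true.
Substitute: w=T, s=F.
T XOR F evaluates to T.

T


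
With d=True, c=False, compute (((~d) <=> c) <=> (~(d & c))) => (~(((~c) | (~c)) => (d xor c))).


Substitute d=True, c=False:
… (earlier sub-steps elided)
d & c = True & False = False
~(d & c) = True
((~d) <=> c) <=> (~(d & c)) = True <=> True = True
~c = True
~c = True
(~c) | (~c) = True | True = True
d xor c = True xor False = True
((~c) | (~c)) => (d xor c) = True => True = True
~(((~c) | (~c)) => (d xor c)) = False
(((~d) <=> c) <=> (~(d & c))) => (~(((~c) | (~c)) => (d xor c))) = True => False = False

False


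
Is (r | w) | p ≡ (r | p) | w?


Compare truth tables:
p | r | w | φ | ψ
-----------------
False | False | False | False | False
True | False | False | True | True
False | True | False | True | True
True | True | False | True | True
False | False | True | True | True
True | False | True | True | True
False | True | True | True | True
True | True | True | True | True
The columns φ and ψ agree on every row.

Yes, they are logically equivalent.


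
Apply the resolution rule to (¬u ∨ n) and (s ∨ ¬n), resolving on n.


The clauses contain complementary literals n and ¬n.
Resolution eliminates this pair and disjoins the remaining literals (merging duplicates).

(¬u ∨ s)


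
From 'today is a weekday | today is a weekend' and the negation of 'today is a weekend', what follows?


Disjunctive syllogism: from (P ∨ Q) and ¬P, infer Q.
One disjunct, 'today is a weekend', is ruled out; the other must hold.

today is a weekday


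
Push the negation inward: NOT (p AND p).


De Morgan: the negation of a conjunction is the disjunction of the negations.
Distribute NOT across AND, flipping it to OR, and negate each literal.

(NOT p) OR (NOT p)


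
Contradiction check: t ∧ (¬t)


Truth table over {t}:
t | φ
-----
F | F
T | F
Every row is false.

Yes, it is a contradiction.


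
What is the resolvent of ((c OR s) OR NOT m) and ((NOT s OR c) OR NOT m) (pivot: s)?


The clauses contain complementary literals s and NOTs.
Resolution eliminates this pair and disjoins the remaining literals (merging duplicates).

(NOT m OR c)


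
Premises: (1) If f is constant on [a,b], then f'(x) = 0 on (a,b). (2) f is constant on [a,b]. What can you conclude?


Modus ponens: from (P → Q) and P, infer Q.
P = 'f is constant on [a,b]' is asserted, and P → Q holds, so Q follows.

f'(x) = 0 on (a,b).


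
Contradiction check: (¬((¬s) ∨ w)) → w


Truth table over {s, w}:
s | w | φ
---------
F | F | T
T | F | F
F | T | T
T | T | T
Satisfying assignment at row 1: s=F, w=F gives T.

No, it is not a contradiction.


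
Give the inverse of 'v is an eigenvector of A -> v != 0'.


The inverse of (P → Q) is (¬P → ¬Q). It is equivalent to the converse, not to the original.
Here P = 'v is an eigenvector of A' and Q = 'v != 0'.

If not (v is an eigenvector of A), then not (v != 0).


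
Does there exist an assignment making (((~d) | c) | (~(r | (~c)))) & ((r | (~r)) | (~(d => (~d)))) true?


Search for a satisfying assignment over {c, d, r}.
Try c=False, d=False, r=False: the formula evaluates to True.
A satisfying assignment exists.

Satisfiable.


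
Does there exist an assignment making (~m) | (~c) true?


Search for a satisfying assignment over {c, m}.
Try c=False, m=False: the formula evaluates to True.
A satisfying assignment exists.

Satisfiable.


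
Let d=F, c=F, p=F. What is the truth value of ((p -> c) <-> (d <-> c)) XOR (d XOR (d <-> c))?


Substitute d=F, c=F, p=F:
p -> c = F -> F = T
d <-> c = F <-> F = T
(p -> c) <-> (d <-> c) = T <-> T = T
d <-> c = F <-> F = T
d XOR (d <-> c) = F XOR T = T
((p -> c) <-> (d <-> c)) XOR (d XOR (d <-> c)) = T XOR T = F

F


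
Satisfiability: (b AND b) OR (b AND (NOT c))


Search for a satisfying assignment over {b, c}.
Try b=T, c=F: the formula evaluates to T.
A satisfying assignment exists.

Satisfiable.


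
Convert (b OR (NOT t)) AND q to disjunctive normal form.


Step 1: Distribute ∧ over ∨: (b ∨ (¬t)) ∧ q = (b ∧ q) ∨ ((¬t) ∧ q).

(b AND q) OR ((NOT t) AND q)


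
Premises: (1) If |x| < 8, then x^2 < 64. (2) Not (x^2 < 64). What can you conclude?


Modus tollens: from (P → Q) and ¬Q, infer ¬P.
Q = 'x^2 < 64' is denied; since P → Q, P must also fail.

Not (|x| < 8).


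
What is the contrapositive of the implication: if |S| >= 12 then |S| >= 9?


The contrapositive of (P → Q) is (¬Q → ¬P); it is logically equivalent to the original.
Here P = '|S| >= 12' and Q = '|S| >= 9'.

If not (|S| >= 9), then not (|S| >= 12).


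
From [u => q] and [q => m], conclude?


Hypothetical syllogism: from (P → Q) and (Q → R), infer (P → R).
Chain the two implications through the shared middle term 'q'.

u => m


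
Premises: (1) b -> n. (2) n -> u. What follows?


Hypothetical syllogism: from (P → Q) and (Q → R), infer (P → R).
Chain the two implications through the shared middle term 'n'.

b -> u


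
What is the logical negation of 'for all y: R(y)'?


¬(for all x: φ) = there exists x: ¬φ, and ¬(there exists x: φ) = for all x: ¬φ.
Apply to the universal statement.

there exists y: NOT(R(y))


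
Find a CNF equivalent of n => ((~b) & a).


Step 1: Rewrite n → ((¬b) ∧ a) as ¬n ∨ ((¬b) ∧ a).
Step 2: Distribute ∨ over ∧.

((~n) | (~b)) & ((~n) | a)


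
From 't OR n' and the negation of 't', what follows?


Disjunctive syllogism: from (P ∨ Q) and ¬P, infer Q.
One disjunct, 't', is ruled out; the other must hold.

n


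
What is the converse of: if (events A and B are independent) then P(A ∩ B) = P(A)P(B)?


The converse of (P → Q) is (Q → P). It is not in general equivalent to the original.
Here P = '(events A and B are independent)' and Q = 'P(A ∩ B) = P(A)P(B)'.

If P(A ∩ B) = P(A)P(B), then (events A and B are independent).


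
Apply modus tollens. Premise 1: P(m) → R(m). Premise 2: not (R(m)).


Modus tollens: from (P → Q) and ¬Q, infer ¬P.
Q = 'R(m)' is denied; since P → Q, P must also fail.

Not (P(m)).


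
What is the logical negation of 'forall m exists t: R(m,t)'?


Negation flips each quantifier (∀↔∃) and negates the inner predicate.
¬(forall m exists t: φ) = exists m forall t: ¬φ.

exists m forall t: ~(R(m,t))


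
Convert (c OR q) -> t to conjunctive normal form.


Step 1: Rewrite as ¬(c ∨ q) ∨ t = (¬c ∧ ¬q) ∨ t.
Step 2: Distribute ∨ over ∧.

((NOT c) OR t) AND ((NOT q) OR t)


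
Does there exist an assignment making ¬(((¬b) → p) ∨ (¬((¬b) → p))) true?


Check all 4 assignments over {b, p}:
b | p | φ
---------
F | F | F
T | F | F
F | T | F
T | T | F
No assignment makes the formula true.

Unsatisfiable.


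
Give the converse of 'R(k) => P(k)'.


The converse of (P → Q) is (Q → P). It is not in general equivalent to the original.
Here P = 'R(k)' and Q = 'P(k)'.

If P(k), then R(k).


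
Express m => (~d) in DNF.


Step 1: Rewrite m → (¬d) as ¬m ∨ (¬d).

(~m) | (~d)


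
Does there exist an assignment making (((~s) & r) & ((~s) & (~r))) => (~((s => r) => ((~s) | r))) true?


Search for a satisfying assignment over {r, s}.
Try r=False, s=False: the formula evaluates to True.
A satisfying assignment exists.

Satisfiable.


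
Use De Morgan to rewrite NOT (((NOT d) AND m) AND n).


De Morgan: the negation of a conjunction is the disjunction of the negations.
Distribute NOT across AND, flipping it to OR, and negate each literal.

(d OR (NOT m)) OR (NOT n)


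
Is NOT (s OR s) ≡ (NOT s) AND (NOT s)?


Compare truth tables:
s | φ | ψ
---------
F | T | T
T | F | F
The columns φ and ψ agree on every row.

Yes, they are logically equivalent.


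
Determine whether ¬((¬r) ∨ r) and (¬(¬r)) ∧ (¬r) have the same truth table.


Compare truth tables:
r | φ | ψ
---------
F | F | F
T | F | F
The columns φ and ψ agree on every row.

Yes, they are logically equivalent.


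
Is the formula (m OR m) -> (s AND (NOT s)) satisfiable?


Search for a satisfying assignment over {m, s}.
Try m=F, s=F: the formula evaluates to T.
A satisfying assignment exists.

Satisfiable.


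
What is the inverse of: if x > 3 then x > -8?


The inverse of (P → Q) is (¬P → ¬Q). It is equivalent to the converse, not to the original.
Here P = 'x > 3' and Q = 'x > -8'.

If not (x > 3), then not (x > -8).


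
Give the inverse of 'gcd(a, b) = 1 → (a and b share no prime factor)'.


The inverse of (P → Q) is (¬P → ¬Q). It is equivalent to the converse, not to the original.
Here P = 'gcd(a, b) = 1' and Q = '(a and b share no prime factor)'.

If not (gcd(a, b) = 1), then not ((a and b share no prime factor)).


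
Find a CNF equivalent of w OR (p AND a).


Step 1: Distribute ∨ over ∧: w ∨ (p ∧ a) = (w ∨ p) ∧ (w ∨ a).

(w OR p) AND (w OR a)


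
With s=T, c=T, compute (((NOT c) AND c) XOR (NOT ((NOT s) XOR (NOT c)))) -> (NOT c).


Substitute s=T, c=T:
NOT c = F
(NOT c) AND c = F AND T = F
NOT s = F
NOT c = F
(NOT s) XOR (NOT c) = F XOR F = F
NOT ((NOT s) XOR (NOT c)) = T
((NOT c) AND c) XOR (NOT ((NOT s) XOR (NOT c))) = F XOR T = T
NOT c = F
(((NOT c) AND c) XOR (NOT ((NOT s) XOR (NOT c)))) -> (NOT c) = T -> F = F

F


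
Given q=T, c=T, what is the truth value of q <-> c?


Biconditional is true when both operands have the same truth value.
Substitute: q=T, c=T.
T <-> T evaluates to T.

T


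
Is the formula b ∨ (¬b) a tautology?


Build the truth table over {b}:
b | φ
-----
F | T
T | T
Every row evaluates to true.

Yes, it is a tautology.


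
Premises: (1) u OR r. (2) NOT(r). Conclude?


Disjunctive syllogism: from (P ∨ Q) and ¬P, infer Q.
One disjunct, 'r', is ruled out; the other must hold.

u


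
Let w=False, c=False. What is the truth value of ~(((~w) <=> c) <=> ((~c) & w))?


Substitute w=False, c=False:
~w = True
(~w) <=> c = True <=> False = False
~c = True
(~c) & w = True & False = False
((~w) <=> c) <=> ((~c) & w) = False <=> False = True
~(((~w) <=> c) <=> ((~c) & w)) = False

False


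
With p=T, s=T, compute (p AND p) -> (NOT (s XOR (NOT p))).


Substitute p=T, s=T:
p AND p = T AND T = T
NOT p = F
s XOR (NOT p) = T XOR F = T
NOT (s XOR (NOT p)) = F
(p AND p) -> (NOT (s XOR (NOT p))) = T -> F = F

F


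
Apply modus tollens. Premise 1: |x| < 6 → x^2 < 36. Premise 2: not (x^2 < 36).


Modus tollens: from (P → Q) and ¬Q, infer ¬P.
Q = 'x^2 < 36' is denied; since P → Q, P must also fail.

Not (|x| < 6).


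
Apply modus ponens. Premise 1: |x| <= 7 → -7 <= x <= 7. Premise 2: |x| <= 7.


Modus ponens: from (P → Q) and P, infer Q.
P = '|x| <= 7' is asserted, and P → Q holds, so Q follows.

-7 <= x <= 7.


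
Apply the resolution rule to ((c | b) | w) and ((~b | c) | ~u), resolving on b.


The clauses contain complementary literals b and ~b.
Resolution eliminates this pair and disjoins the remaining literals (merging duplicates).

((w | c) | ~u)


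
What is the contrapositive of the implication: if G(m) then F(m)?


The contrapositive of (P → Q) is (¬Q → ¬P); it is logically equivalent to the original.
Here P = 'G(m)' and Q = 'F(m)'.

If not (F(m)), then not (G(m)).


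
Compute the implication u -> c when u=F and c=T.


Implication is false only when antecedent is true and consequent is false.
Substitute: u=F, c=T.
F -> T evaluates to T.

T


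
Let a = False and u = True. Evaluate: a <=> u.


Biconditional is true when both operands have the same truth value.
Substitute: a=False, u=True.
False <=> True evaluates to False.

False


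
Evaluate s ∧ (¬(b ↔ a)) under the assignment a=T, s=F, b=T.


Substitute a=T, s=F, b=T:
b ↔ a = T ↔ T = T
¬(b ↔ a) = F
s ∧ (¬(b ↔ a)) = F ∧ F = F

F


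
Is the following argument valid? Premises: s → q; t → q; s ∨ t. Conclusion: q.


This matches the form of proof by cases: the conclusion follows in every model of the premises.

Valid.


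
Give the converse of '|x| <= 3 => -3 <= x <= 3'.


The converse of (P → Q) is (Q → P). It is not in general equivalent to the original.
Here P = '|x| <= 3' and Q = '-3 <= x <= 3'.

If -3 <= x <= 3, then |x| <= 3.


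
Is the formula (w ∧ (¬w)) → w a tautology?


Build the truth table over {w}:
w | φ
-----
F | T
T | T
Every row evaluates to true.

Yes, it is a tautology.


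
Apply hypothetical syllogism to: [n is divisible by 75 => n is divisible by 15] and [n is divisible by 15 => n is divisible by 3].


Hypothetical syllogism: from (P → Q) and (Q → R), infer (P → R).
Chain the two implications through the shared middle term 'n is divisible by 15'.

n is divisible by 75 => n is divisible by 3


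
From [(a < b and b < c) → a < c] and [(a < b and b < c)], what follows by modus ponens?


Modus ponens: from (P → Q) and P, infer Q.
P = '(a < b and b < c)' is asserted, and P → Q holds, so Q follows.

a < c.


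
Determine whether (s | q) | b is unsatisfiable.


Truth table over {b, q, s}:
b | q | s | φ
-------------
False | False | False | False
True | False | False | True
False | True | False | True
True | True | False | True
False | False | True | True
True | False | True | True
False | True | True | True
True | True | True | True
Satisfying assignment at row 2: b=True, q=False, s=False gives True.

No, it is not a contradiction.


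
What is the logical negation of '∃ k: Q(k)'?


¬(∀ x: φ) = ∃ x: ¬φ, and ¬(∃ x: φ) = ∀ x: ¬φ.
Apply to the existential statement.

∀ k: ¬(Q(k))


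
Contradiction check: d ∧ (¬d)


Truth table over {d}:
d | φ
-----
F | F
T | F
Every row is false.

Yes, it is a contradiction.


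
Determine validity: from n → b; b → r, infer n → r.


This matches the form of hypothetical syllogism: the conclusion follows in every model of the premises.

Valid.


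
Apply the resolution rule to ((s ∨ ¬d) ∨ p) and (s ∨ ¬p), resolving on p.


The clauses contain complementary literals p and ¬p.
Resolution eliminates this pair and disjoins the remaining literals (merging duplicates).

(s ∨ ¬d)


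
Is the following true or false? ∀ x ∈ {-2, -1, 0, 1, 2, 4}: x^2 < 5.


Evaluate the predicate on each element: -2:T, -1:T, 0:T, 1:T, 2:T, 4:F.
Counterexample x = 4 fails the predicate.

F


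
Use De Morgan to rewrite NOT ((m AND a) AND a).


De Morgan: the negation of a conjunction is the disjunction of the negations.
Distribute NOT across AND, flipping it to OR, and negate each literal.

((NOT m) OR (NOT a)) OR (NOT a)


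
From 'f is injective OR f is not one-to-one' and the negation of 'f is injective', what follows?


Disjunctive syllogism: from (P ∨ Q) and ¬P, infer Q.
One disjunct, 'f is injective', is ruled out; the other must hold.

f is not one-to-one


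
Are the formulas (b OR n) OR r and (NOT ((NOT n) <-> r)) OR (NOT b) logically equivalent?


Compare truth tables:
b | n | r | φ | ψ
-----------------
F | F | F | F | T
T | F | F | T | T
F | T | F | T | T
T | T | F | T | F
F | F | T | T | T
T | F | T | T | F
F | T | T | T | T
T | T | T | T | T
They differ at row 1 (b=F, n=F, r=F): φ=F but ψ=T.

No, they are not logically equivalent.


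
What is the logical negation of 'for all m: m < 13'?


¬(for all x: φ) = there exists x: ¬φ, and ¬(there exists x: φ) = for all x: ¬φ.
Apply to the universal statement.

there exists m: NOT(m < 13)


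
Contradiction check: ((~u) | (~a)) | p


Truth table over {a, p, u}:
a | p | u | φ
-------------
False | False | False | True
True | False | False | True
False | True | False | True
True | True | False | True
False | False | True | True
True | False | True | False
False | True | True | True
True | True | True | True
Satisfying assignment at row 1: a=False, p=False, u=False gives True.

No, it is not a contradiction.


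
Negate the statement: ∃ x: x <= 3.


¬(∀ x: φ) = ∃ x: ¬φ, and ¬(∃ x: φ) = ∀ x: ¬φ.
Apply to the existential statement.

∀ x: ¬(x <= 3)


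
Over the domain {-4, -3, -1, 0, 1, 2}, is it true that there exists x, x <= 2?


Evaluate the predicate on each element: -4:T, -3:T, -1:T, 0:T, 1:T, 2:T.
Witness x = -4 satisfies the predicate.

T


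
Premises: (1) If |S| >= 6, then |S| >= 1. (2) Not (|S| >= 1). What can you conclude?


Modus tollens: from (P → Q) and ¬Q, infer ¬P.
Q = '|S| >= 1' is denied; since P → Q, P must also fail.

Not (|S| >= 6).


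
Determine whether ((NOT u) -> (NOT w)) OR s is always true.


Build the truth table over {s, u, w}:
s | u | w | φ
-------------
F | F | F | T
T | F | F | T
F | T | F | T
T | T | F | T
F | F | T | F
T | F | T | T
F | T | T | T
T | T | T | T
Counterexample at row 5: with s=F, u=F, w=T, the formula is F.

No, it is not a tautology.


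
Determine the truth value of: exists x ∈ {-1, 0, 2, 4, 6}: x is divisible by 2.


Evaluate the predicate on each element: -1:False, 0:True, 2:True, 4:True, 6:True.
Witness x = 0 satisfies the predicate.

True


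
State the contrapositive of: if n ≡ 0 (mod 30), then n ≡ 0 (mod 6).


The contrapositive of (P → Q) is (¬Q → ¬P); it is logically equivalent to the original.
Here P = 'n ≡ 0 (mod 30)' and Q = 'n ≡ 0 (mod 6)'.

If not (n ≡ 0 (mod 6)), then not (n ≡ 0 (mod 30)).


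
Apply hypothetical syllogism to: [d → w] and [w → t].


Hypothetical syllogism: from (P → Q) and (Q → R), infer (P → R).
Chain the two implications through the shared middle term 'w'.

d → t


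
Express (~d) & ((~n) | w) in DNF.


Step 1: Distribute ∧ over ∨: (¬d) ∧ ((¬n) ∨ w) = ((¬d) ∧ (¬n)) ∨ ((¬d) ∧ w).

((~d) & (~n)) | ((~d) & w)


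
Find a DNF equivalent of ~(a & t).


Step 1: Apply De Morgan: ¬(a ∧ t) = ¬a ∨ ¬t.

(~a) | (~t)


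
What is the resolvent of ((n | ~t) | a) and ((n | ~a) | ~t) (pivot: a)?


The clauses contain complementary literals a and ~a.
Resolution eliminates this pair and disjoins the remaining literals (merging duplicates).

(n | ~t)


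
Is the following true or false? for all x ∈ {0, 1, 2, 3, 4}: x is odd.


Evaluate the predicate on each element: 0:F, 1:T, 2:F, 3:T, 4:F.
Counterexample x = 0 fails the predicate.

F


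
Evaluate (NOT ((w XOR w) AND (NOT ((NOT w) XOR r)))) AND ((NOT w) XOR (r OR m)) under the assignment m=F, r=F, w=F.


Substitute m=F, r=F, w=F:
w XOR w = F XOR F = F
NOT w = T
(NOT w) XOR r = T XOR F = T
NOT ((NOT w) XOR r) = F
(w XOR w) AND (NOT ((NOT w) XOR r)) = F AND F = F
NOT ((w XOR w) AND (NOT ((NOT w) XOR r))) = T
NOT w = T
r OR m = F OR F = F
(NOT w) XOR (r OR m) = T XOR F = T
(NOT ((w XOR w) AND (NOT ((NOT w) XOR r)))) AND ((NOT w) XOR (r OR m)) = T AND T = T

T


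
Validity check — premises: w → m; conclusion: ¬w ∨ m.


This matches the form of material implication: the conclusion follows in every model of the premises.

Valid.


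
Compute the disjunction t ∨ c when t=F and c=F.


Disjunction is false only when both operands are false.
Substitute: t=F, c=F.
F ∨ F evaluates to F.

F


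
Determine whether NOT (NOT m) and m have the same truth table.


Compare truth tables:
m | φ | ψ
---------
F | F | F
T | T | T
The columns φ and ψ agree on every row.

Yes, they are logically equivalent.


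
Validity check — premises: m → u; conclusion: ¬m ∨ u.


This matches the form of material implication: the conclusion follows in every model of the premises.

Valid.


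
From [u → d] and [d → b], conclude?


Hypothetical syllogism: from (P → Q) and (Q → R), infer (P → R).
Chain the two implications through the shared middle term 'd'.

u → b


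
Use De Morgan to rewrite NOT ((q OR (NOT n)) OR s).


De Morgan: the negation of a disjunction is the conjunction of the negations.
Distribute NOT across OR, flipping it to AND, and negate each literal.

((NOT q) AND n) AND (NOT s)


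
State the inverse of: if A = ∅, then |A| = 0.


The inverse of (P → Q) is (¬P → ¬Q). It is equivalent to the converse, not to the original.
Here P = 'A = ∅' and Q = '|A| = 0'.

If not (A = ∅), then not (|A| = 0).


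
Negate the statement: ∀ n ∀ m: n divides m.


Negation flips each quantifier (∀↔∃) and negates the inner predicate.
¬(∀ n ∀ m: φ) = ∃ n ∃ m: ¬φ.

∃ n ∃ m: ¬(n divides m)


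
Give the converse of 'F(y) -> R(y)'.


The converse of (P → Q) is (Q → P). It is not in general equivalent to the original.
Here P = 'F(y)' and Q = 'R(y)'.

If R(y), then F(y).


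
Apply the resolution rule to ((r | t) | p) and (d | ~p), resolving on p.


The clauses contain complementary literals p and ~p.
Resolution eliminates this pair and disjoins the remaining literals (merging duplicates).

((r | t) | d)


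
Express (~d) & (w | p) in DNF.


Step 1: Distribute ∧ over ∨: (¬d) ∧ (w ∨ p) = ((¬d) ∧ w) ∨ ((¬d) ∧ p).

((~d) & w) | ((~d) & p)


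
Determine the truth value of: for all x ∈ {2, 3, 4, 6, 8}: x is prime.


Evaluate the predicate on each element: 2:T, 3:T, 4:F, 6:F, 8:F.
Counterexample x = 4 fails the predicate.

F


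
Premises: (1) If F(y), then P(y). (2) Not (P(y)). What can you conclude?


Modus tollens: from (P → Q) and ¬Q, infer ¬P.
Q = 'P(y)' is denied; since P → Q, P must also fail.

Not (F(y)).


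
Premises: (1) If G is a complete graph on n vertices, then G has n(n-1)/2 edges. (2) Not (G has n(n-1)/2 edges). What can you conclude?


Modus tollens: from (P → Q) and ¬Q, infer ¬P.
Q = 'G has n(n-1)/2 edges' is denied; since P → Q, P must also fail.

Not (G is a complete graph on n vertices).


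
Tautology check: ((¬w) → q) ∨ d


Build the truth table over {d, q, w}:
d | q | w | φ
-------------
F | F | F | F
T | F | F | T
F | T | F | T
T | T | F | T
F | F | T | T
T | F | T | T
F | T | T | T
T | T | T | T
Counterexample at row 1: with d=F, q=F, w=F, the formula is F.

No, it is not a tautology.


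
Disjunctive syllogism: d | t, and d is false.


Disjunctive syllogism: from (P ∨ Q) and ¬P, infer Q.
One disjunct, 'd', is ruled out; the other must hold.

t


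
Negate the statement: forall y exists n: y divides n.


Negation flips each quantifier (∀↔∃) and negates the inner predicate.
¬(forall y exists n: φ) = exists y forall n: ¬φ.

exists y forall n: ~(y divides n)


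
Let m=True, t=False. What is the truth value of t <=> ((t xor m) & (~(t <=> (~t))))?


Substitute m=True, t=False:
t xor m = False xor True = True
~t = True
t <=> (~t) = False <=> True = False
~(t <=> (~t)) = True
(t xor m) & (~(t <=> (~t))) = True & True = True
t <=> ((t xor m) & (~(t <=> (~t)))) = False <=> True = False

False


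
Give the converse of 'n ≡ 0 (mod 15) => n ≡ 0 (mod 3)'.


The converse of (P → Q) is (Q → P). It is not in general equivalent to the original.
Here P = 'n ≡ 0 (mod 15)' and Q = 'n ≡ 0 (mod 3)'.

If n ≡ 0 (mod 3), then n ≡ 0 (mod 15).


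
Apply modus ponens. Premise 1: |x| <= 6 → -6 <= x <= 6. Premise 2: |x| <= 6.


Modus ponens: from (P → Q) and P, infer Q.
P = '|x| <= 6' is asserted, and P → Q holds, so Q follows.

-6 <= x <= 6.


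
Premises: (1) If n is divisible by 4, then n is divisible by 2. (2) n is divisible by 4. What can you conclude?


Modus ponens: from (P → Q) and P, infer Q.
P = 'n is divisible by 4' is asserted, and P → Q holds, so Q follows.

n is divisible by 2.


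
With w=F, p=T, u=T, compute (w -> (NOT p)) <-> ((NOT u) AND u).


Substitute w=F, p=T, u=T:
NOT p = F
w -> (NOT p) = F -> F = T
NOT u = F
(NOT u) AND u = F AND T = F
(w -> (NOT p)) <-> ((NOT u) AND u) = T <-> F = F

F


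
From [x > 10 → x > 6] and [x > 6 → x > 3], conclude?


Hypothetical syllogism: from (P → Q) and (Q → R), infer (P → R).
Chain the two implications through the shared middle term 'x > 6'.

x > 10 → x > 3


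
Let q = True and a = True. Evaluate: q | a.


Disjunction is false only when both operands are false.
Substitute: q=True, a=True.
True | True evaluates to True.

True


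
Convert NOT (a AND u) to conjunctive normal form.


Step 1: Apply De Morgan: ¬(a ∧ u) = ¬a ∨ ¬u.

(NOT a) OR (NOT u)


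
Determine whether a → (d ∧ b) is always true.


Build the truth table over {a, b, d}:
a | b | d | φ
-------------
F | F | F | T
T | F | F | F
F | T | F | T
T | T | F | F
F | F | T | T
T | F | T | F
F | T | T | T
T | T | T | T
Counterexample at row 2: with a=T, b=F, d=F, the formula is F.

No, it is not a tautology.


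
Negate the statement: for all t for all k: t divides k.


Negation flips each quantifier (∀↔∃) and negates the inner predicate.
¬(for all t for all k: φ) = there exists t there exists k: ¬φ.

there exists t there exists k: NOT(t divides k)


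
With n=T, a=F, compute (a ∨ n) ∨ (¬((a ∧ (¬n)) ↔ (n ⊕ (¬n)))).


Substitute n=T, a=F:
a ∨ n = F ∨ T = T
¬n = F
a ∧ (¬n) = F ∧ F = F
¬n = F
n ⊕ (¬n) = T ⊕ F = T
(a ∧ (¬n)) ↔ (n ⊕ (¬n)) = F ↔ T = F
¬((a ∧ (¬n)) ↔ (n ⊕ (¬n))) = T
(a ∨ n) ∨ (¬((a ∧ (¬n)) ↔ (n ⊕ (¬n)))) = T ∨ T = T

T


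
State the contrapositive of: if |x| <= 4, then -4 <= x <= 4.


The contrapositive of (P → Q) is (¬Q → ¬P); it is logically equivalent to the original.
Here P = '|x| <= 4' and Q = '-4 <= x <= 4'.

If not (-4 <= x <= 4), then not (|x| <= 4).


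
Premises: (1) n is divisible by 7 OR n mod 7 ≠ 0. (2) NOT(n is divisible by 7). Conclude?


Disjunctive syllogism: from (P ∨ Q) and ¬P, infer Q.
One disjunct, 'n is divisible by 7', is ruled out; the other must hold.

n mod 7 ≠ 0


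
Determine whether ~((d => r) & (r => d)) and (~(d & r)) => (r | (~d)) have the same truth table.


Compare truth tables:
d | r | φ | ψ
-------------
False | False | False | True
True | False | True | False
False | True | True | True
True | True | False | True
They differ at row 1 (d=False, r=False): φ=False but ψ=True.

No, they are not logically equivalent.


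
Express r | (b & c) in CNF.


Step 1: Distribute ∨ over ∧: r ∨ (b ∧ c) = (r ∨ b) ∧ (r ∨ c).

(r | b) & (r | c)


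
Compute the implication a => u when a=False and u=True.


Implication is false only when antecedent is true and consequent is false.
Substitute: a=False, u=True.
False => True evaluates to True.

True


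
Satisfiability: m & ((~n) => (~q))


Search for a satisfying assignment over {m, n, q}.
Try m=True, n=False, q=False: the formula evaluates to True.
A satisfying assignment exists.

Satisfiable.


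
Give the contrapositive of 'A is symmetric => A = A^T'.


The contrapositive of (P → Q) is (¬Q → ¬P); it is logically equivalent to the original.
Here P = 'A is symmetric' and Q = 'A = A^T'.

If not (A = A^T), then not (A is symmetric).


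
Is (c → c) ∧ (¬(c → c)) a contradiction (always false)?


Truth table over {c}:
c | φ
-----
F | F
T | F
Every row is false.

Yes, it is a contradiction.


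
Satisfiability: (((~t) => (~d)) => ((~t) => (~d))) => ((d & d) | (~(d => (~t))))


Search for a satisfying assignment over {d, t}.
Try d=True, t=False: the formula evaluates to True.
A satisfying assignment exists.

Satisfiable.


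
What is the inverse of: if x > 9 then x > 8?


The inverse of (P → Q) is (¬P → ¬Q). It is equivalent to the converse, not to the original.
Here P = 'x > 9' and Q = 'x > 8'.

If not (x > 9), then not (x > 8).


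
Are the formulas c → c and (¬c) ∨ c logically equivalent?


Compare truth tables:
c | φ | ψ
---------
F | T | T
T | T | T
The columns φ and ψ agree on every row.

Yes, they are logically equivalent.


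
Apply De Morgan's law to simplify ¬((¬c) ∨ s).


De Morgan: the negation of a disjunction is the conjunction of the negations.
Distribute ¬ across ∨, flipping it to ∧, and negate each literal.

c ∧ (¬s)


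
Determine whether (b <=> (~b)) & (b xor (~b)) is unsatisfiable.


Truth table over {b}:
b | φ
-----
False | False
True | False
Every row is false.

Yes, it is a contradiction.


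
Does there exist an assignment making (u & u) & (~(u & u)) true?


Check all 2 assignments over {u}:
u | φ
-----
False | False
True | False
No assignment makes the formula true.

Unsatisfiable.


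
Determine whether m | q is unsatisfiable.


Truth table over {m, q}:
m | q | φ
---------
False | False | False
True | False | True
False | True | True
True | True | True
Satisfying assignment at row 2: m=True, q=False gives True.

No, it is not a contradiction.


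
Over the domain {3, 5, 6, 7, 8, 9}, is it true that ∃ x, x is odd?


Evaluate the predicate on each element: 3:T, 5:T, 6:F, 7:T, 8:F, 9:T.
Witness x = 3 satisfies the predicate.

T


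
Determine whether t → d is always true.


Build the truth table over {d, t}:
d | t | φ
---------
F | F | T
T | F | T
F | T | F
T | T | T
Counterexample at row 3: with d=F, t=T, the formula is F.

No, it is not a tautology.


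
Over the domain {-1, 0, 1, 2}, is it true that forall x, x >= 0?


Evaluate the predicate on each element: -1:False, 0:True, 1:True, 2:True.
Counterexample x = -1 fails the predicate.

False


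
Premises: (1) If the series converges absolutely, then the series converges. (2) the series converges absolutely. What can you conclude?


Modus ponens: from (P → Q) and P, infer Q.
P = 'the series converges absolutely' is asserted, and P → Q holds, so Q follows.

the series converges.


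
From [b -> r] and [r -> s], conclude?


Hypothetical syllogism: from (P → Q) and (Q → R), infer (P → R).
Chain the two implications through the shared middle term 'r'.

b -> s


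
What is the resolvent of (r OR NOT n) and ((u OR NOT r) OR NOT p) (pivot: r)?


The clauses contain complementary literals r and NOTr.
Resolution eliminates this pair and disjoins the remaining literals (merging duplicates).

((NOT n OR NOT p) OR u)


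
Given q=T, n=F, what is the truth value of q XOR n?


Exclusive or is true when exactly one operand is true.
Substitute: q=T, n=F.
T XOR F evaluates to T.

T


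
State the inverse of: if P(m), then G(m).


The inverse of (P → Q) is (¬P → ¬Q). It is equivalent to the converse, not to the original.
Here P = 'P(m)' and Q = 'G(m)'.

If not (P(m)), then not (G(m)).


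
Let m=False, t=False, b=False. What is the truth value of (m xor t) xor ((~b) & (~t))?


Substitute m=False, t=False, b=False:
m xor t = False xor False = False
~b = True
~t = True
(~b) & (~t) = True & True = True
(m xor t) xor ((~b) & (~t)) = False xor True = True

True


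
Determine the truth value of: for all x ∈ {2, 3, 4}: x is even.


Evaluate the predicate on each element: 2:T, 3:F, 4:T.
Counterexample x = 3 fails the predicate.

F


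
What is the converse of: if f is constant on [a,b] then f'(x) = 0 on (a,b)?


The converse of (P → Q) is (Q → P). It is not in general equivalent to the original.
Here P = 'f is constant on [a,b]' and Q = 'f'(x) = 0 on (a,b)'.

If f'(x) = 0 on (a,b), then f is constant on [a,b].


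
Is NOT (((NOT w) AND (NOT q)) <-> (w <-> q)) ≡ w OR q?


Compare truth tables:
q | w | φ | ψ
-------------
F | F | F | F
T | F | F | T
F | T | F | T
T | T | T | T
They differ at row 2 (q=T, w=F): φ=F but ψ=T.

No, they are not logically equivalent.


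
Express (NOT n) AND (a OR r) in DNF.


Step 1: Distribute ∧ over ∨: (¬n) ∧ (a ∨ r) = ((¬n) ∧ a) ∨ ((¬n) ∧ r).

((NOT n) AND a) OR ((NOT n) AND r)


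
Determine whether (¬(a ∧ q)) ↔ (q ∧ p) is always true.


Build the truth table over {a, p, q}:
a | p | q | φ
-------------
F | F | F | F
T | F | F | F
F | T | F | F
T | T | F | F
F | F | T | F
T | F | T | T
F | T | T | T
T | T | T | F
Counterexample at row 1: with a=F, p=F, q=F, the formula is F.

No, it is not a tautology.


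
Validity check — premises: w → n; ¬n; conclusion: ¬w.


This matches the form of modus tollens: the conclusion follows in every model of the premises.

Valid.


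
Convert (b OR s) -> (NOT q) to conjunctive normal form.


Step 1: Rewrite as ¬(b ∨ s) ∨ (¬q) = (¬b ∧ ¬s) ∨ (¬q).
Step 2: Distribute ∨ over ∧.

((NOT b) OR (NOT q)) AND ((NOT s) OR (NOT q))


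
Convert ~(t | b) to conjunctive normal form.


Step 1: Apply De Morgan: ¬(t ∨ b) = ¬t ∧ ¬b.

(~t) & (~b)


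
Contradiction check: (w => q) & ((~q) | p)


Truth table over {p, q, w}:
p | q | w | φ
-------------
False | False | False | True
True | False | False | True
False | True | False | False
True | True | False | True
False | False | True | False
True | False | True | False
False | True | True | False
True | True | True | True
Satisfying assignment at row 1: p=False, q=False, w=False gives True.

No, it is not a contradiction.


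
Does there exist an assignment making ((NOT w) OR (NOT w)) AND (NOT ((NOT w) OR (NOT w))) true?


Check all 2 assignments over {w}:
w | φ
-----
F | F
T | F
No assignment makes the formula true.

Unsatisfiable.


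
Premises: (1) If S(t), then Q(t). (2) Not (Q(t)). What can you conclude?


Modus tollens: from (P → Q) and ¬Q, infer ¬P.
Q = 'Q(t)' is denied; since P → Q, P must also fail.

Not (S(t)).


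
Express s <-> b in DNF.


Step 1: s ↔ b is true exactly when both agree: (s ∧ b) ∨ (¬s ∧ ¬b).

(s AND b) OR ((NOT s) AND (NOT b))


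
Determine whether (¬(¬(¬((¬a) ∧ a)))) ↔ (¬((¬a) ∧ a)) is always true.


Build the truth table over {a}:
a | φ
-----
F | T
T | T
Every row evaluates to true.

Yes, it is a tautology.


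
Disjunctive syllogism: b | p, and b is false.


Disjunctive syllogism: from (P ∨ Q) and ¬P, infer Q.
One disjunct, 'b', is ruled out; the other must hold.

p


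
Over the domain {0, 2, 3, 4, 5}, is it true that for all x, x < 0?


Evaluate the predicate on each element: 0:F, 2:F, 3:F, 4:F, 5:F.
Counterexample x = 0 fails the predicate.

F


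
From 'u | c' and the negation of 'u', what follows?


Disjunctive syllogism: from (P ∨ Q) and ¬P, infer Q.
One disjunct, 'u', is ruled out; the other must hold.

c


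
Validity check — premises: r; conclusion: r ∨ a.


This matches the form of disjunction introduction: the conclusion follows in every model of the premises.

Valid.


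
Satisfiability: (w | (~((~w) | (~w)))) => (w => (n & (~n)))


Search for a satisfying assignment over {n, w}.
Try n=False, w=False: the formula evaluates to True.
A satisfying assignment exists.

Satisfiable.
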